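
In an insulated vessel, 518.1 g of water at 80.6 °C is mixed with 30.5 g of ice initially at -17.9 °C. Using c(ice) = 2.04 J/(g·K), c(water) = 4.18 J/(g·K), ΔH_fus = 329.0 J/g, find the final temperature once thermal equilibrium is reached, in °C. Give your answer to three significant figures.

Heat to bring ice to 0 °C and melt it: q₁ = 30.5×2.04×17.9 + 30.5×329.0 = 11148 J
Heat the water can supply cooling to 0 °C: 518.1×4.18×80.6 = 174552 J > q₁, so all ice melts.
Energy balance: 518.1×4.18×(80.6 − T) = 11148 + 30.5×4.18×(T − 0)
2165.658(80.6 − T) = 11148 + 127.49 T
174552 − 11148 = 2293.148 T
T = 163404 / 2293.148 = 71.26 °C

T_f = 71.3 °C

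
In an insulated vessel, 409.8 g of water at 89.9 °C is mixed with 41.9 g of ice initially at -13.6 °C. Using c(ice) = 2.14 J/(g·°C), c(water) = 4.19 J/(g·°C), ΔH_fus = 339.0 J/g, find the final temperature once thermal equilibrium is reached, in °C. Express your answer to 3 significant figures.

Heat to bring ice to 0 °C and melt it: q₁ = 41.9×2.14×13.6 + 41.9×339.0 = 15424 J
Heat the water can supply cooling to 0 °C: 409.8×4.19×89.9 = 154364 J > q₁, so all ice melts.
Energy balance: 409.8×4.19×(89.9 − T) = 15424 + 41.9×4.19×(T − 0)
1717.062(89.9 − T) = 15424 + 175.561 T
154364 − 15424 = 1892.623 T
T = 138940 / 1892.623 = 73.41 °C

T_f = 73.4 °C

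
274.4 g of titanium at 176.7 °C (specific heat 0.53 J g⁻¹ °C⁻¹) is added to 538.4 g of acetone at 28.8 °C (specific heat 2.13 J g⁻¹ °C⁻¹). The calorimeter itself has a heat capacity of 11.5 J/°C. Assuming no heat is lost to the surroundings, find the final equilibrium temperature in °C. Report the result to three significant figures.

T_f = 45.3 °C

Heat lost by titanium = heat gained by acetone + calorimeter.
(274.4)(0.53)(176.7 − T) = [(538.4)(2.13) + 11.5](T − 28.8)
145.432 (176.7 − T) = 1158.292 (T − 28.8)
25698 − 145.432 T = 1158.292 T − 33359
59057 = 1303.724 T
T = 45.30 °C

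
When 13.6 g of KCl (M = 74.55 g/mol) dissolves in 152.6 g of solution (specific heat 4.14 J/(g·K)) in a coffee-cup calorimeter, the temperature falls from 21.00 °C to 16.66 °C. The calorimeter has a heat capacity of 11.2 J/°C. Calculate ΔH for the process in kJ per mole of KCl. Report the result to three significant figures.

ΔH = 15.3 kJ/mol

|ΔT| = |16.66 − 21.00| = 4.34 °C
|q_surr| = (152.6 × 4.14 + 11.2) × 4.34 = 642.964 × 4.34 = 2790 J
n(KCl) = 13.6 / 74.55 = 0.1824 mol
Temperature fell, so q_rxn = +|q_surr| = 2.790 kJ
ΔH = q_rxn / n = 15.30 kJ/mol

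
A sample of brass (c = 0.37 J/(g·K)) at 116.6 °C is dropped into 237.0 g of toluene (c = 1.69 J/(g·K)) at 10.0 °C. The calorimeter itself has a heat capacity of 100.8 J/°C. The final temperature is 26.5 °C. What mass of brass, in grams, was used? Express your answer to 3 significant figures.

q_gained = (237.0 × 1.69 + 100.8) × (26.5 − 10.0) = 8272 J
q_lost = m × 0.37 × (116.6 − 26.5) = 33.337 m
m = 8272 / 33.337 = 248 g

m = 248 g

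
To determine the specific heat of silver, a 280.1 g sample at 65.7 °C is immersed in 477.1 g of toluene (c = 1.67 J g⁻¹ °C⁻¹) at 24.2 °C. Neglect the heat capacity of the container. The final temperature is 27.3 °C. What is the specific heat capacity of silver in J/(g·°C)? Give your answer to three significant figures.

q_gained = (477.1 × 1.67) × (27.3 − 24.2) = 2470 J
q_lost = 280.1 × c × (65.7 − 27.3) = 10755.84 c
Set equal: c = 2470 / 10755.84 = 0.230 J/(g·°C)

c = 0.230 J/(g·°C)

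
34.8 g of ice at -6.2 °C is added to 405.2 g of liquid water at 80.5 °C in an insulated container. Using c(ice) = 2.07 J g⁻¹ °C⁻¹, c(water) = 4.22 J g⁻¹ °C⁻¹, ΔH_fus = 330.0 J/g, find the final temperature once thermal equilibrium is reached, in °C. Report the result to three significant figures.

Heat to bring ice to 0 °C and melt it: q₁ = 34.8×2.07×6.2 + 34.8×330.0 = 11931 J
Heat the water can supply cooling to 0 °C: 405.2×4.22×80.5 = 137650 J > q₁, so all ice melts.
Energy balance: 405.2×4.22×(80.5 − T) = 11931 + 34.8×4.22×(T − 0)
1709.944(80.5 − T) = 11931 + 146.856 T
137650 − 11931 = 1856.800 T
T = 125719 / 1856.800 = 67.71 °C

T_f = 67.7 °C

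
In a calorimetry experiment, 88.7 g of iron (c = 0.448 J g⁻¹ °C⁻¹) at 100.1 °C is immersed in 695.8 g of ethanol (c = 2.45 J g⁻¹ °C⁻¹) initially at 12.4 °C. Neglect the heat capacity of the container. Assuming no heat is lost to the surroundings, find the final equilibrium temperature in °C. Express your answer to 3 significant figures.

T_f = 14.4 °C

Heat lost by iron = heat gained by ethanol.
(88.7)(0.448)(100.1 − T) = (695.8)(2.45)(T − 12.4)
39.7376 (100.1 − T) = 1704.71 (T − 12.4)
3977.7 − 39.7376 T = 1704.71 T − 21138
25115.7 = 1744.4476 T
T = 14.40 °C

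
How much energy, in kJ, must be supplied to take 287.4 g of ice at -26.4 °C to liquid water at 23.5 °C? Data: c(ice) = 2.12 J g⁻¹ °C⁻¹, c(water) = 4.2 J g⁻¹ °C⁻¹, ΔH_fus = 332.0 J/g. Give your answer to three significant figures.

q1 (heat ice -26.4→0.0 °C): 287.4 × 2.12 × 26.4 = 16085 J
q2 (melt at 0 °C): 287.4 × 332.0 = 95417 J
q3 (heat water 0.0→23.5 °C): 287.4 × 4.2 × 23.5 = 28366 J
Total: 16085 + 95417 + 28366 = 139868 J = 140 kJ

q = 140 kJ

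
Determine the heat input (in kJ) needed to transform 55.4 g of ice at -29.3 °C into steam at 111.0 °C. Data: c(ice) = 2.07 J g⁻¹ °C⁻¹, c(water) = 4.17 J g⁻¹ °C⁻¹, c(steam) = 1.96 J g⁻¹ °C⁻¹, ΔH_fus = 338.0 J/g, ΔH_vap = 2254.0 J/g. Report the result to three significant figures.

q1 (heat ice -29.3→0.0 °C): 55.4 × 2.07 × 29.3 = 3360 J
q2 (melt at 0 °C): 55.4 × 338.0 = 18725 J
q3 (heat water 0.0→100.0 °C): 55.4 × 4.17 × 100.0 = 23102 J
q4 (vaporize at 100 °C): 55.4 × 2254.0 = 124872 J
q5 (heat steam 100.0→111.0 °C): 55.4 × 1.96 × 11.0 = 1194 J
Total: 3360 + 18725 + 23102 + 124872 + 1194 = 171253 J = 171 kJ

q = 171 kJ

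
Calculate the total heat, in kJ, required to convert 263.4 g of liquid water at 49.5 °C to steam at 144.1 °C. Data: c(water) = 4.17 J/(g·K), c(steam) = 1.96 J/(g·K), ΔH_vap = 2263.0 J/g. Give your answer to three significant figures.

q = 674 kJ

q1 (heat water 49.5→100.0 °C): 263.4 × 4.17 × 50.5 = 55468 J
q2 (vaporize at 100 °C): 263.4 × 2263.0 = 596074 J
q3 (heat steam 100.0→144.1 °C): 263.4 × 1.96 × 44.1 = 22767 J
Total: 55468 + 596074 + 22767 = 674309 J = 674 kJ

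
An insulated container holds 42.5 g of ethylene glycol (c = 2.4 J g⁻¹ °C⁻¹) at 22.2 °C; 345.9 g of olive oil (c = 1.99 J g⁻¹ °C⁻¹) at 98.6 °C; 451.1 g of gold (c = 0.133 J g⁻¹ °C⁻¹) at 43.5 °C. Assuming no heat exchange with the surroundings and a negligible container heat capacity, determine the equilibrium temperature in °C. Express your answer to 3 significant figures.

T_f = 85.5 °C

Σ mᵢcᵢ(T − Tᵢ) = 0  ⇒  T = Σ mᵢcᵢTᵢ / Σ mᵢcᵢ
Σ mᵢcᵢ = 42.5×2.4 + 345.9×1.99 + 451.1×0.133 = 850.3373
Σ mᵢcᵢTᵢ = 102×22.2 + 688.341×98.6 + 59.9963×43.5 = 72745
T = 72745 / 850.3373 = 85.548 °C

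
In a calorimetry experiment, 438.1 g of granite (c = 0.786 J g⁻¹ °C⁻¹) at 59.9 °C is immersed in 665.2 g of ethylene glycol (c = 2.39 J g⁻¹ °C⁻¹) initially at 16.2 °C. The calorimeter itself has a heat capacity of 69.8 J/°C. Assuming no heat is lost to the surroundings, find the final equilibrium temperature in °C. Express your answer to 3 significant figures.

Heat lost by granite = heat gained by ethylene glycol + calorimeter.
(438.1)(0.786)(59.9 − T) = [(665.2)(2.39) + 69.8](T − 16.2)
344.3466 (59.9 − T) = 1659.628 (T − 16.2)
20626 − 344.3466 T = 1659.628 T − 26886
47512 = 2003.9746 T
T = 23.71 °C

T_f = 23.7 °C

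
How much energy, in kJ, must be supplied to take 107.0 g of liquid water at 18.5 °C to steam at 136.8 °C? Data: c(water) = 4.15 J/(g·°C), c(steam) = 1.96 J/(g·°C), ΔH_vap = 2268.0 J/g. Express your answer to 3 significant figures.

q1 (heat water 18.5→100.0 °C): 107.0 × 4.15 × 81.5 = 36190 J
q2 (vaporize at 100 °C): 107.0 × 2268.0 = 242676 J
q3 (heat steam 100.0→136.8 °C): 107.0 × 1.96 × 36.8 = 7718 J
Total: 36190 + 242676 + 7718 = 286584 J = 287 kJ

q = 287 kJ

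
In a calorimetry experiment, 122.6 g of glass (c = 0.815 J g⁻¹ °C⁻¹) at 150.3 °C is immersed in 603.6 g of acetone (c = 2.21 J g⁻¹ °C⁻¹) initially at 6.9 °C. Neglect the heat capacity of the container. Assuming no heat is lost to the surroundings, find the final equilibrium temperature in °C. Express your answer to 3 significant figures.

T_f = 16.9 °C

Heat lost by glass = heat gained by acetone.
(122.6)(0.815)(150.3 − T) = (603.6)(2.21)(T − 6.9)
99.919 (150.3 − T) = 1333.956 (T − 6.9)
15018 − 99.919 T = 1333.956 T − 9204.3
24222.3 = 1433.875 T
T = 16.89 °C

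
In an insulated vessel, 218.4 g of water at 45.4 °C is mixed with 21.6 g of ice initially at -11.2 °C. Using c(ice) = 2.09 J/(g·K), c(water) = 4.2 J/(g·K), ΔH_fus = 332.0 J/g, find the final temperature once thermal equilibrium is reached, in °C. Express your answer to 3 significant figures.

Heat to bring ice to 0 °C and melt it: q₁ = 21.6×2.09×11.2 + 21.6×332.0 = 7676.8 J
Heat the water can supply cooling to 0 °C: 218.4×4.2×45.4 = 41644.5 J > q₁, so all ice melts.
Energy balance: 218.4×4.2×(45.4 − T) = 7676.8 + 21.6×4.2×(T − 0)
917.28(45.4 − T) = 7676.8 + 90.72 T
41644.5 − 7676.8 = 1008.00 T
T = 33967.7 / 1008.00 = 33.70 °C

T_f = 33.7 °C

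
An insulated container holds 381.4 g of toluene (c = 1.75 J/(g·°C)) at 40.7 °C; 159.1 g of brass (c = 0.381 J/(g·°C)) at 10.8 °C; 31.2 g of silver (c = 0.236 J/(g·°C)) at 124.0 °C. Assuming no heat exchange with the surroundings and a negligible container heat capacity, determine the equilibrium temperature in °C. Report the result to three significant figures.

Σ mᵢcᵢ(T − Tᵢ) = 0  ⇒  T = Σ mᵢcᵢTᵢ / Σ mᵢcᵢ
Σ mᵢcᵢ = 381.4×1.75 + 159.1×0.381 + 31.2×0.236 = 735.4303
Σ mᵢcᵢTᵢ = 667.45×40.7 + 60.6171×10.8 + 7.3632×124.0 = 28733
T = 28733 / 735.4303 = 39.07 °C

T_f = 39.1 °C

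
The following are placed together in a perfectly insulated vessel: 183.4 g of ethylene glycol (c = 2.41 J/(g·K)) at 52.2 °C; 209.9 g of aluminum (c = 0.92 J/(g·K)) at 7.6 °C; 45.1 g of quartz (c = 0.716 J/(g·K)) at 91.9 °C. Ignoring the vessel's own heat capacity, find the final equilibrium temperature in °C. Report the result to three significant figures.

Σ mᵢcᵢ(T − Tᵢ) = 0  ⇒  T = Σ mᵢcᵢTᵢ / Σ mᵢcᵢ
Σ mᵢcᵢ = 183.4×2.41 + 209.9×0.92 + 45.1×0.716 = 667.3936
Σ mᵢcᵢTᵢ = 441.994×52.2 + 193.108×7.6 + 32.2916×91.9 = 27507
T = 27507 / 667.3936 = 41.22 °C

T_f = 41.2 °C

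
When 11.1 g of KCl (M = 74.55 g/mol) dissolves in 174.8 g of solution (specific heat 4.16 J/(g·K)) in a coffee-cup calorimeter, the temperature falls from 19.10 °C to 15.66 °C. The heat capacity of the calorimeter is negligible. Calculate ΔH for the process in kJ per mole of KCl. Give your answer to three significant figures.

ΔH = 16.8 kJ/mol

|ΔT| = |15.66 − 19.10| = 3.44 °C
|q_surr| = (174.8 × 4.16) × 3.44 = 727.168 × 3.44 = 2501 J
n(KCl) = 11.1 / 74.55 = 0.1489 mol
Temperature fell, so q_rxn = +|q_surr| = 2.501 kJ
ΔH = q_rxn / n = 16.80 kJ/mol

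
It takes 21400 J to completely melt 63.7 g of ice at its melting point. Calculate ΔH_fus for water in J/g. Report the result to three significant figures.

ΔH_fus = q / m = 21400 / 63.7 = 336 J/g

ΔH_fus = 336 J/g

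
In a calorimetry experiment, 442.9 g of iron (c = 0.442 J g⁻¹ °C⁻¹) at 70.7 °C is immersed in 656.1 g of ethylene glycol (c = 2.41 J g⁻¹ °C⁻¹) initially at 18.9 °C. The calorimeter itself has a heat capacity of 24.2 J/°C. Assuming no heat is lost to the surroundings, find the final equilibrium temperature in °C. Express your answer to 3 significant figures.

Heat lost by iron = heat gained by ethylene glycol + calorimeter.
(442.9)(0.442)(70.7 − T) = [(656.1)(2.41) + 24.2](T − 18.9)
195.7618 (70.7 − T) = 1605.401 (T − 18.9)
13840 − 195.7618 T = 1605.401 T − 30342
44182 = 1801.1628 T
T = 24.53 °C

T_f = 24.5 °C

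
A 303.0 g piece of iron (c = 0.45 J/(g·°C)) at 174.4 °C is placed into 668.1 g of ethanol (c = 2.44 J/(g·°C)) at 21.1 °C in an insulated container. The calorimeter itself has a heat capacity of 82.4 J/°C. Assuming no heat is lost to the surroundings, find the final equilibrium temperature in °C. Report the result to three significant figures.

Heat lost by iron = heat gained by ethanol + calorimeter.
(303.0)(0.45)(174.4 − T) = [(668.1)(2.44) + 82.4](T − 21.1)
136.35 (174.4 − T) = 1712.564 (T − 21.1)
23779 − 136.35 T = 1712.564 T − 36135
59914 = 1848.914 T
T = 32.40 °C

T_f = 32.4 °C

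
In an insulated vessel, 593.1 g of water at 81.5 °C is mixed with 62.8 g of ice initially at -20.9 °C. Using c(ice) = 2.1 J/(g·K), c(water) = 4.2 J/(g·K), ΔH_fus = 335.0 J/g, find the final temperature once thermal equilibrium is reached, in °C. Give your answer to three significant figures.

Heat to bring ice to 0 °C and melt it: q₁ = 62.8×2.1×20.9 + 62.8×335.0 = 23794 J
Heat the water can supply cooling to 0 °C: 593.1×4.2×81.5 = 203018 J > q₁, so all ice melts.
Energy balance: 593.1×4.2×(81.5 − T) = 23794 + 62.8×4.2×(T − 0)
2491.02(81.5 − T) = 23794 + 263.76 T
203018 − 23794 = 2754.78 T
T = 179224 / 2754.78 = 65.06 °C

T_f = 65.1 °C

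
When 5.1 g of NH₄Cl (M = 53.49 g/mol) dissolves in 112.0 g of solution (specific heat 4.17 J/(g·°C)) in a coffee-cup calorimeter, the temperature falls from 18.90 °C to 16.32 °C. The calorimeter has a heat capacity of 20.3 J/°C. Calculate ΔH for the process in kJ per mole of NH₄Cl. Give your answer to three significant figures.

|ΔT| = |16.32 − 18.90| = 2.58 °C
|q_surr| = (112.0 × 4.17 + 20.3) × 2.58 = 487.34 × 2.58 = 1257 J
n(NH₄Cl) = 5.1 / 53.49 = 0.09534 mol
Temperature fell, so q_rxn = +|q_surr| = 1.257 kJ
ΔH = q_rxn / n = 13.18 kJ/mol

ΔH = 13.2 kJ/mol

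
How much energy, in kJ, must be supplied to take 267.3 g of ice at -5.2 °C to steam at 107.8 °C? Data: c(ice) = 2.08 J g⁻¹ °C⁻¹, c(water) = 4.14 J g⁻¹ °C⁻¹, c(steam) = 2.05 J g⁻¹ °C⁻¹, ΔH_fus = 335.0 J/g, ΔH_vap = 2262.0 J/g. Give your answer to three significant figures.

q = 812 kJ

q1 (heat ice -5.2→0.0 °C): 267.3 × 2.08 × 5.2 = 2891 J
q2 (melt at 0 °C): 267.3 × 335.0 = 89546 J
q3 (heat water 0.0→100.0 °C): 267.3 × 4.14 × 100.0 = 110662 J
q4 (vaporize at 100 °C): 267.3 × 2262.0 = 604633 J
q5 (heat steam 100.0→107.8 °C): 267.3 × 2.05 × 7.8 = 4274 J
Total: 2891 + 89546 + 110662 + 604633 + 4274 = 812006 J = 812 kJ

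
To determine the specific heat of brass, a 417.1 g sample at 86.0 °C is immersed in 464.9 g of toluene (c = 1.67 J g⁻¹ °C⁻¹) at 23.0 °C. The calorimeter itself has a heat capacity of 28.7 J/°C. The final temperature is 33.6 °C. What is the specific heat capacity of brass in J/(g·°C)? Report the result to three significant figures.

q_gained = (464.9 × 1.67 + 28.7) × (33.6 − 23.0) = 8534 J
q_lost = 417.1 × c × (86.0 − 33.6) = 21856.04 c
Set equal: c = 8534 / 21856.04 = 0.390 J/(g·°C)

c = 0.390 J/(g·°C)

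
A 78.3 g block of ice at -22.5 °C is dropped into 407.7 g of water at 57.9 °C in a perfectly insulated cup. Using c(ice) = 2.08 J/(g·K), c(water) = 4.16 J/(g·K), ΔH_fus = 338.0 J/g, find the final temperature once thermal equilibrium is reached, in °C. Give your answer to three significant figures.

Heat to bring ice to 0 °C and melt it: q₁ = 78.3×2.08×22.5 + 78.3×338.0 = 30130 J
Heat the water can supply cooling to 0 °C: 407.7×4.16×57.9 = 98200.3 J > q₁, so all ice melts.
Energy balance: 407.7×4.16×(57.9 − T) = 30130 + 78.3×4.16×(T − 0)
1696.032(57.9 − T) = 30130 + 325.728 T
98200.3 − 30130 = 2021.760 T
T = 68070.3 / 2021.760 = 33.67 °C

T_f = 33.7 °C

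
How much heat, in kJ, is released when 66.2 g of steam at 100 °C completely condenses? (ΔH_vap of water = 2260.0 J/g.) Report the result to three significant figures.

q = m × ΔH_vap = 66.2 × 2260.0 = 149600 J = 150 kJ

q = 150 kJ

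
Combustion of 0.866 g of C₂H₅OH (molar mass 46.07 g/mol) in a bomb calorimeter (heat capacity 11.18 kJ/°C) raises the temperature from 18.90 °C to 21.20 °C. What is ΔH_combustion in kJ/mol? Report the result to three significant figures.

ΔH = -1370 kJ/mol

ΔT = 21.20 − 18.90 = 2.30 °C
q_cal = C_cal × ΔT = 11.18 × 2.30 = 25.714 kJ
n = 0.866 / 46.07 = 0.01880 mol
q_rxn = −q_cal = -25.714 kJ
ΔH = -25.714 / 0.01880 = -1368 kJ/mol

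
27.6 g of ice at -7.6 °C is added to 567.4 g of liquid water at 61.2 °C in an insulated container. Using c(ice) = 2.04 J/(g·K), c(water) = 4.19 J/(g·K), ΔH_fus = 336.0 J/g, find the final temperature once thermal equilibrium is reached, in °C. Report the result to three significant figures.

Heat to bring ice to 0 °C and melt it: q₁ = 27.6×2.04×7.6 + 27.6×336.0 = 9701.5 J
Heat the water can supply cooling to 0 °C: 567.4×4.19×61.2 = 145497 J > q₁, so all ice melts.
Energy balance: 567.4×4.19×(61.2 − T) = 9701.5 + 27.6×4.19×(T − 0)
2377.406(61.2 − T) = 9701.5 + 115.644 T
145497 − 9701.5 = 2493.050 T
T = 135795.5 / 2493.050 = 54.47 °C

T_f = 54.5 °C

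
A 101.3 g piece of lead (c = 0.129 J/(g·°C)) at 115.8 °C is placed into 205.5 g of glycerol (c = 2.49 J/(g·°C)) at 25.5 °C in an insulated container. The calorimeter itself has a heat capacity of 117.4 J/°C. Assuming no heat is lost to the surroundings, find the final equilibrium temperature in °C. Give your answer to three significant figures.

Heat lost by lead = heat gained by glycerol + calorimeter.
(101.3)(0.129)(115.8 − T) = [(205.5)(2.49) + 117.4](T − 25.5)
13.0677 (115.8 − T) = 629.095 (T − 25.5)
1513.2 − 13.0677 T = 629.095 T − 16042
17555.2 = 642.1627 T
T = 27.34 °C

T_f = 27.3 °C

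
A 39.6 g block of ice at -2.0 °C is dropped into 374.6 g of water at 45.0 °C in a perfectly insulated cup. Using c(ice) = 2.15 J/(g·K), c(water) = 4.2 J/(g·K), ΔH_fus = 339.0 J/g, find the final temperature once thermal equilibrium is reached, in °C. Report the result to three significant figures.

T_f = 32.9 °C

Heat to bring ice to 0 °C and melt it: q₁ = 39.6×2.15×2.0 + 39.6×339.0 = 13595 J
Heat the water can supply cooling to 0 °C: 374.6×4.2×45.0 = 70799.4 J > q₁, so all ice melts.
Energy balance: 374.6×4.2×(45.0 − T) = 13595 + 39.6×4.2×(T − 0)
1573.32(45.0 − T) = 13595 + 166.32 T
70799.4 − 13595 = 1739.64 T
T = 57204.4 / 1739.64 = 32.88 °C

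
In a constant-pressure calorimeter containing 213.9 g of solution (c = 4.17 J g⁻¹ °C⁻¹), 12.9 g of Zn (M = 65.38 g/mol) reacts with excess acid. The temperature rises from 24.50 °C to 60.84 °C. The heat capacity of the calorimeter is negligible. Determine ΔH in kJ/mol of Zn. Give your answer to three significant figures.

ΔH = -164 kJ/mol

|ΔT| = |60.84 − 24.50| = 36.34 °C
|q_surr| = (213.9 × 4.17) × 36.34 = 891.963 × 36.34 = 32410 J
n(Zn) = 12.9 / 65.38 = 0.1973 mol
Temperature rose, so q_rxn = −|q_surr| = -32.41 kJ
ΔH = q_rxn / n = -164.3 kJ/mol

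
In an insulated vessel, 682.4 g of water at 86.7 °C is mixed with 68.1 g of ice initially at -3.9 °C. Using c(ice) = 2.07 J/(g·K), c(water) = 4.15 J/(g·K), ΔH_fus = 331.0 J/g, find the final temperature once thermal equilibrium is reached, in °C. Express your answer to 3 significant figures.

Heat to bring ice to 0 °C and melt it: q₁ = 68.1×2.07×3.9 + 68.1×331.0 = 23091 J
Heat the water can supply cooling to 0 °C: 682.4×4.15×86.7 = 245531 J > q₁, so all ice melts.
Energy balance: 682.4×4.15×(86.7 − T) = 23091 + 68.1×4.15×(T − 0)
2831.96(86.7 − T) = 23091 + 282.615 T
245531 − 23091 = 3114.575 T
T = 222440 / 3114.575 = 71.42 °C

T_f = 71.4 °C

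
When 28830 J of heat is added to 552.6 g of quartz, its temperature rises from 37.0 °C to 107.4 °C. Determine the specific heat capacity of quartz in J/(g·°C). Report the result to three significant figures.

c = 0.741 J/(g·°C)

c = q / (m ΔT) = 28830 / (552.6 × 70.4)
c = 28830 / 38903.04 = 0.741 J/(g·°C)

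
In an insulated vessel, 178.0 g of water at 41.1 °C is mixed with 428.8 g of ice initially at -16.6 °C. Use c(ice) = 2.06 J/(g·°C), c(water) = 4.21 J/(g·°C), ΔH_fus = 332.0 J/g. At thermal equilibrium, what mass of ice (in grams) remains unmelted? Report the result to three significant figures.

m_ice remaining = 380 g

Heat to warm all ice to 0 °C: 428.8×2.06×16.6 = 14663 J
Heat released by water cooling to 0 °C: 178.0×4.21×41.1 = 30800 J
30800 J < 14663 + 428.8×332.0 = 157024.6 J, so not all ice melts; final T = 0 °C.
Heat left for melting: 30800 − 14663 = 16137 J
Mass melted = 16137 / 332.0 = 48.61 g
Ice remaining = 428.8 − 48.61 = 380.19 g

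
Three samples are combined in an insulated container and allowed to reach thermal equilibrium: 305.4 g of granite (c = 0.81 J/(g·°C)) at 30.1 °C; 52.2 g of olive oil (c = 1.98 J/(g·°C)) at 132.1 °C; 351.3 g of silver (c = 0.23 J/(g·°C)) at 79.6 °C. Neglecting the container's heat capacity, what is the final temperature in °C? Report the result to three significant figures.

Σ mᵢcᵢ(T − Tᵢ) = 0  ⇒  T = Σ mᵢcᵢTᵢ / Σ mᵢcᵢ
Σ mᵢcᵢ = 305.4×0.81 + 52.2×1.98 + 351.3×0.23 = 431.529
Σ mᵢcᵢTᵢ = 247.374×30.1 + 103.356×132.1 + 80.799×79.6 = 27531
T = 27531 / 431.529 = 63.80 °C

T_f = 63.8 °C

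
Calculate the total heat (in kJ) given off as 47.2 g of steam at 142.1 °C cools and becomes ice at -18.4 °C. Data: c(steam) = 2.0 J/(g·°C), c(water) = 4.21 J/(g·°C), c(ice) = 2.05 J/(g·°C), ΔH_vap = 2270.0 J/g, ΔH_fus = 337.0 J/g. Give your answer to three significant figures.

q = 149 kJ

q1 (cool steam 142.1→100 °C): 47.2 × 2.0 × 42.1 = 3974 J
q2 (condense at 100 °C): 47.2 × 2270.0 = 107144 J
q3 (cool water 100→0 °C): 47.2 × 4.21 × 100.0 = 19871 J
q4 (freeze at 0 °C): 47.2 × 337.0 = 15906 J
q5 (cool ice 0→-18.4 °C): 47.2 × 2.05 × 18.4 = 1780 J
Total: 3974 + 107144 + 19871 + 15906 + 1780 = 148675 J = 149 kJ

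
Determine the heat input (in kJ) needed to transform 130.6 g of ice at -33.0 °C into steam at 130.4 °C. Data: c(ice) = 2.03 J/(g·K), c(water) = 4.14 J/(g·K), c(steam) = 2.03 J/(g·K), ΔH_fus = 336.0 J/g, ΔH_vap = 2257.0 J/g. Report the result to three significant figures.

q = 410 kJ

q1 (heat ice -33.0→0.0 °C): 130.6 × 2.03 × 33.0 = 8749 J
q2 (melt at 0 °C): 130.6 × 336.0 = 43882 J
q3 (heat water 0.0→100.0 °C): 130.6 × 4.14 × 100.0 = 54068 J
q4 (vaporize at 100 °C): 130.6 × 2257.0 = 294764 J
q5 (heat steam 100.0→130.4 °C): 130.6 × 2.03 × 30.4 = 8060 J
Total: 8749 + 43882 + 54068 + 294764 + 8060 = 409523 J = 410 kJ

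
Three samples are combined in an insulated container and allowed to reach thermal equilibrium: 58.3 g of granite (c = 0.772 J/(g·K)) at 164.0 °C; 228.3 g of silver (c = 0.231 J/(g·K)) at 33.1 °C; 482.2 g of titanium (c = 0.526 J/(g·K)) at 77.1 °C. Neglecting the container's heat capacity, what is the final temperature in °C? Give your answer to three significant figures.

T_f = 81.6 °C

Σ mᵢcᵢ(T − Tᵢ) = 0  ⇒  T = Σ mᵢcᵢTᵢ / Σ mᵢcᵢ
Σ mᵢcᵢ = 58.3×0.772 + 228.3×0.231 + 482.2×0.526 = 351.3821
Σ mᵢcᵢTᵢ = 45.0076×164.0 + 52.7373×33.1 + 253.6372×77.1 = 28682
T = 28682 / 351.3821 = 81.63 °C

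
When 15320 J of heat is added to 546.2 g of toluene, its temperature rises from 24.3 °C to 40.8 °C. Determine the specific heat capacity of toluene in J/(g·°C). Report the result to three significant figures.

c = q / (m ΔT) = 15320 / (546.2 × 16.5)
c = 15320 / 9012.3 = 1.70 J/(g·°C)

c = 1.70 J/(g·°C)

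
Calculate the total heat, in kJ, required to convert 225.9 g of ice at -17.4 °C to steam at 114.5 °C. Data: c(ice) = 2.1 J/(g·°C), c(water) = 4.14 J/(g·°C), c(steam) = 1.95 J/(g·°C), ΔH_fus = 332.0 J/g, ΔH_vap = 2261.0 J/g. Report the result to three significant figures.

q = 694 kJ

q1 (heat ice -17.4→0.0 °C): 225.9 × 2.1 × 17.4 = 8254 J
q2 (melt at 0 °C): 225.9 × 332.0 = 74999 J
q3 (heat water 0.0→100.0 °C): 225.9 × 4.14 × 100.0 = 93523 J
q4 (vaporize at 100 °C): 225.9 × 2261.0 = 510760 J
q5 (heat steam 100.0→114.5 °C): 225.9 × 1.95 × 14.5 = 6387 J
Total: 8254 + 74999 + 93523 + 510760 + 6387 = 693923 J = 694 kJ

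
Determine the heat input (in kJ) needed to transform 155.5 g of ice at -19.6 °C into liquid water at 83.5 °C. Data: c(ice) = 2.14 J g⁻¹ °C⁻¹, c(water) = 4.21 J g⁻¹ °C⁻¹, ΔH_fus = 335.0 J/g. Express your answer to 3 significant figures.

q = 113 kJ

q1 (heat ice -19.6→0.0 °C): 155.5 × 2.14 × 19.6 = 6522 J
q2 (melt at 0 °C): 155.5 × 335.0 = 52093 J
q3 (heat water 0.0→83.5 °C): 155.5 × 4.21 × 83.5 = 54664 J
Total: 6522 + 52093 + 54664 = 113279 J = 113 kJ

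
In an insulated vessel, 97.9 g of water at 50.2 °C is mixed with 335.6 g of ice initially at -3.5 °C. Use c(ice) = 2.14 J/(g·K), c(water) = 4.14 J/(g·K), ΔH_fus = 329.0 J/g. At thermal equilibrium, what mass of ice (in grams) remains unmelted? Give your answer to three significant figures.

m_ice remaining = 281 g

Heat to warm all ice to 0 °C: 335.6×2.14×3.5 = 2513.6 J
Heat released by water cooling to 0 °C: 97.9×4.14×50.2 = 20346 J
20346 J < 2513.6 + 335.6×329.0 = 112926.0 J, so not all ice melts; final T = 0 °C.
Heat left for melting: 20346 − 2513.6 = 17832.4 J
Mass melted = 17832.4 / 329.0 = 54.20 g
Ice remaining = 335.6 − 54.20 = 281.40 g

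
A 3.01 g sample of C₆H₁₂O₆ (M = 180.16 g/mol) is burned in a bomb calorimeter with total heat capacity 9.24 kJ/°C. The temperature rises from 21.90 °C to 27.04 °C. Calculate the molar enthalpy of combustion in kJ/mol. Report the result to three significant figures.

ΔH = -2840 kJ/mol

ΔT = 27.04 − 21.90 = 5.14 °C
q_cal = C_cal × ΔT = 9.24 × 5.14 = 47.4936 kJ
n = 3.01 / 180.16 = 0.01671 mol
q_rxn = −q_cal = -47.4936 kJ
ΔH = -47.4936 / 0.01671 = -2842 kJ/mol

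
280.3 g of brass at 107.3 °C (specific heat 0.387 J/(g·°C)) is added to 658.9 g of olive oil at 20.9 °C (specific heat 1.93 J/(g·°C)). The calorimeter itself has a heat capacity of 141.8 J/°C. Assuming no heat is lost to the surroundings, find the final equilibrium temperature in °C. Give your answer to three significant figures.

Heat lost by brass = heat gained by olive oil + calorimeter.
(280.3)(0.387)(107.3 − T) = [(658.9)(1.93) + 141.8](T − 20.9)
108.4761 (107.3 − T) = 1413.477 (T − 20.9)
11639 − 108.4761 T = 1413.477 T − 29542
41181 = 1521.9531 T
T = 27.06 °C

T_f = 27.1 °C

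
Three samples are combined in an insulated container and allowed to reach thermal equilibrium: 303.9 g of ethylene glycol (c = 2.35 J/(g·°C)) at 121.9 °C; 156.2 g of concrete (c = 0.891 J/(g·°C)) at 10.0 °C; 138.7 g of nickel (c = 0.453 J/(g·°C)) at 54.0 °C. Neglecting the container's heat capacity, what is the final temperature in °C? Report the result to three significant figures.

T_f = 100 °C

Σ mᵢcᵢ(T − Tᵢ) = 0  ⇒  T = Σ mᵢcᵢTᵢ / Σ mᵢcᵢ
Σ mᵢcᵢ = 303.9×2.35 + 156.2×0.891 + 138.7×0.453 = 916.1703
Σ mᵢcᵢTᵢ = 714.165×121.9 + 139.1742×10.0 + 62.8311×54.0 = 91841
T = 91841 / 916.1703 = 100.2 °C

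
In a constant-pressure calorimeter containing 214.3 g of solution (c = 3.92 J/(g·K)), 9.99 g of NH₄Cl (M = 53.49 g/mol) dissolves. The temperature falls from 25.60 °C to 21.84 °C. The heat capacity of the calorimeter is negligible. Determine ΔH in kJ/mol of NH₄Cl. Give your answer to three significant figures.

|ΔT| = |21.84 − 25.60| = 3.76 °C
|q_surr| = (214.3 × 3.92) × 3.76 = 840.056 × 3.76 = 3159 J
n(NH₄Cl) = 9.99 / 53.49 = 0.1868 mol
Temperature fell, so q_rxn = +|q_surr| = 3.159 kJ
ΔH = q_rxn / n = 16.91 kJ/mol

ΔH = 16.9 kJ/mol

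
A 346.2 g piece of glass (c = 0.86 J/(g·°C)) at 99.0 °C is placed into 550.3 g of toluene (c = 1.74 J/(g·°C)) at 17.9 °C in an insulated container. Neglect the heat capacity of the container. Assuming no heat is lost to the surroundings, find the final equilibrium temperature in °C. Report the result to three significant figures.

T_f = 37.1 °C

Heat lost by glass = heat gained by toluene.
(346.2)(0.86)(99.0 − T) = (550.3)(1.74)(T − 17.9)
297.732 (99.0 − T) = 957.522 (T − 17.9)
29475 − 297.732 T = 957.522 T − 17140
46615 = 1255.254 T
T = 37.14 °C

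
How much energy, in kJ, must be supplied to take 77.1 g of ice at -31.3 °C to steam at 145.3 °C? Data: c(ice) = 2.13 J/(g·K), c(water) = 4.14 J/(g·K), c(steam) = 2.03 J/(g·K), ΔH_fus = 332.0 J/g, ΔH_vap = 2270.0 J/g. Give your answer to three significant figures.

q1 (heat ice -31.3→0.0 °C): 77.1 × 2.13 × 31.3 = 5140 J
q2 (melt at 0 °C): 77.1 × 332.0 = 25597 J
q3 (heat water 0.0→100.0 °C): 77.1 × 4.14 × 100.0 = 31919 J
q4 (vaporize at 100 °C): 77.1 × 2270.0 = 175017 J
q5 (heat steam 100.0→145.3 °C): 77.1 × 2.03 × 45.3 = 7090 J
Total: 5140 + 25597 + 31919 + 175017 + 7090 = 244763 J = 245 kJ

q = 245 kJ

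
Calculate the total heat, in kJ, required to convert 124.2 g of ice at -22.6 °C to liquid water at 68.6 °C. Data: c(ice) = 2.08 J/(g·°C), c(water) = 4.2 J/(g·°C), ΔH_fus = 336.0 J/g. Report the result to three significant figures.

q1 (heat ice -22.6→0.0 °C): 124.2 × 2.08 × 22.6 = 5838 J
q2 (melt at 0 °C): 124.2 × 336.0 = 41731 J
q3 (heat water 0.0→68.6 °C): 124.2 × 4.2 × 68.6 = 35785 J
Total: 5838 + 41731 + 35785 = 83354 J = 83.4 kJ

q = 83.4 kJ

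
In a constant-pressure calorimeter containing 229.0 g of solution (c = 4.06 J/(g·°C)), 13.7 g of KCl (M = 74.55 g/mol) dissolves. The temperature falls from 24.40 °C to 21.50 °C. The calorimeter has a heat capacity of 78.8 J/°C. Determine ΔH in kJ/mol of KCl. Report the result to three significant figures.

|ΔT| = |21.50 − 24.40| = 2.90 °C
|q_surr| = (229.0 × 4.06 + 78.8) × 2.90 = 1008.54 × 2.90 = 2925 J
n(KCl) = 13.7 / 74.55 = 0.1838 mol
Temperature fell, so q_rxn = +|q_surr| = 2.925 kJ
ΔH = q_rxn / n = 15.91 kJ/mol

ΔH = 15.9 kJ/mol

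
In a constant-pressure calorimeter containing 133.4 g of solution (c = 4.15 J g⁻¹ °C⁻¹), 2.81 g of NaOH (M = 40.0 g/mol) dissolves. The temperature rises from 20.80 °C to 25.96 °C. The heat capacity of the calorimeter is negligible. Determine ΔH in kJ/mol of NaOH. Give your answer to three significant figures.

|ΔT| = |25.96 − 20.80| = 5.16 °C
|q_surr| = (133.4 × 4.15) × 5.16 = 553.61 × 5.16 = 2857 J
n(NaOH) = 2.81 / 40.0 = 0.07025 mol
Temperature rose, so q_rxn = −|q_surr| = -2.857 kJ
ΔH = q_rxn / n = -40.67 kJ/mol

ΔH = -40.7 kJ/mol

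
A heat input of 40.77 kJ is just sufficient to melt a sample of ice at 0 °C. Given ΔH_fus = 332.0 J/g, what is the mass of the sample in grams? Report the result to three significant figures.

m = 123 g

m = q / ΔH_fus = 40770 J / 332.0 J/g = 123 g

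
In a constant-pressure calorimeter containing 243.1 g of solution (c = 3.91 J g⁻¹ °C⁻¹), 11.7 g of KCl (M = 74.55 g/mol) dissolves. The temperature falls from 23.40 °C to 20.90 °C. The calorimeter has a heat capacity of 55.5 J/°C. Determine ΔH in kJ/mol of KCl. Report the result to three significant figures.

ΔH = 16.0 kJ/mol

|ΔT| = |20.90 − 23.40| = 2.50 °C
|q_surr| = (243.1 × 3.91 + 55.5) × 2.50 = 1006.021 × 2.50 = 2515 J
n(KCl) = 11.7 / 74.55 = 0.1569 mol
Temperature fell, so q_rxn = +|q_surr| = 2.515 kJ
ΔH = q_rxn / n = 16.03 kJ/mol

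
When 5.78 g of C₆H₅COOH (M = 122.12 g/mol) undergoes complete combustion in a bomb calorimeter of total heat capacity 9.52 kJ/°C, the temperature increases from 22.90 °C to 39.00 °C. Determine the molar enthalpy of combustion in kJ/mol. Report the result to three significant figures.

ΔT = 39.00 − 22.90 = 16.10 °C
q_cal = C_cal × ΔT = 9.52 × 16.10 = 153.272 kJ
n = 5.78 / 122.12 = 0.04733 mol
q_rxn = −q_cal = -153.272 kJ
ΔH = -153.272 / 0.04733 = -3238 kJ/mol

ΔH = -3240 kJ/mol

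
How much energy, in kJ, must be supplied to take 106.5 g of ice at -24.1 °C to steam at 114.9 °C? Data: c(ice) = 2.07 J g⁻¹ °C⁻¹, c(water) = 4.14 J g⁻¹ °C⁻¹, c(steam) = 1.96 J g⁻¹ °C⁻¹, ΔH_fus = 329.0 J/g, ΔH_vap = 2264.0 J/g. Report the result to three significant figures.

q1 (heat ice -24.1→0.0 °C): 106.5 × 2.07 × 24.1 = 5313 J
q2 (melt at 0 °C): 106.5 × 329.0 = 35039 J
q3 (heat water 0.0→100.0 °C): 106.5 × 4.14 × 100.0 = 44091 J
q4 (vaporize at 100 °C): 106.5 × 2264.0 = 241116 J
q5 (heat steam 100.0→114.9 °C): 106.5 × 1.96 × 14.9 = 3110 J
Total: 5313 + 35039 + 44091 + 241116 + 3110 = 328669 J = 329 kJ

q = 329 kJ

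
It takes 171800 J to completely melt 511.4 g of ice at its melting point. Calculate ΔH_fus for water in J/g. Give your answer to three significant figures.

ΔH_fus = 336 J/g

ΔH_fus = q / m = 171800 / 511.4 = 336 J/g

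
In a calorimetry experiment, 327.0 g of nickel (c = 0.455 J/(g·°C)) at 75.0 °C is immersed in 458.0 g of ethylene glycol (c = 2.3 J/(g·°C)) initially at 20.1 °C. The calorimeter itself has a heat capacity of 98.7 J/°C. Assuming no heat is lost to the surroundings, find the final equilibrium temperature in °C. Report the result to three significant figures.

Heat lost by nickel = heat gained by ethylene glycol + calorimeter.
(327.0)(0.455)(75.0 − T) = [(458.0)(2.3) + 98.7](T − 20.1)
148.785 (75.0 − T) = 1152.1 (T − 20.1)
11159 − 148.785 T = 1152.1 T − 23157
34316 = 1300.885 T
T = 26.38 °C

T_f = 26.4 °C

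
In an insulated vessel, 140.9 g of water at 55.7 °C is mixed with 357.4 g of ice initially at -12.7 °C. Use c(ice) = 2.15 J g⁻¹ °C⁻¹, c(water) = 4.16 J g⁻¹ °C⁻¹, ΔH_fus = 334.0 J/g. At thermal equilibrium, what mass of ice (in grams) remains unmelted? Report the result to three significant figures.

m_ice remaining = 289 g

Heat to warm all ice to 0 °C: 357.4×2.15×12.7 = 9758.8 J
Heat released by water cooling to 0 °C: 140.9×4.16×55.7 = 32648 J
32648 J < 9758.8 + 357.4×334.0 = 129130.4 J, so not all ice melts; final T = 0 °C.
Heat left for melting: 32648 − 9758.8 = 22889.2 J
Mass melted = 22889.2 / 334.0 = 68.53 g
Ice remaining = 357.4 − 68.53 = 288.87 g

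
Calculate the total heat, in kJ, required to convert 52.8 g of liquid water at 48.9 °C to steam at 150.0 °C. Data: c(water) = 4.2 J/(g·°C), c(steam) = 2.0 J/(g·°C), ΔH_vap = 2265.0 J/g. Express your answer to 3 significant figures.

q1 (heat water 48.9→100.0 °C): 52.8 × 4.2 × 51.1 = 11332 J
q2 (vaporize at 100 °C): 52.8 × 2265.0 = 119592 J
q3 (heat steam 100.0→150.0 °C): 52.8 × 2.0 × 50.0 = 5280 J
Total: 11332 + 119592 + 5280 = 136204 J = 136 kJ

q = 136 kJ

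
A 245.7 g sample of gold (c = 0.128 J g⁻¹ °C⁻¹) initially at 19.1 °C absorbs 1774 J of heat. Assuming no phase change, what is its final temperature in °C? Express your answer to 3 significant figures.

ΔT = q / (m c) = 1774 / (245.7 × 0.128) = 56.41 °C
T_f = 19.1 + 56.41 = 75.51 °C

T_f = 75.5 °C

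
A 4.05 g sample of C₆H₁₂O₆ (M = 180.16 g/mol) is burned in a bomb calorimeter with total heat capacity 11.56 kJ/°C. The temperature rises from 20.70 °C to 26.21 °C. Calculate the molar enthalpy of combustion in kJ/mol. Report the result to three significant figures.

ΔH = -2830 kJ/mol

ΔT = 26.21 − 20.70 = 5.51 °C
q_cal = C_cal × ΔT = 11.56 × 5.51 = 63.6956 kJ
n = 4.05 / 180.16 = 0.02248 mol
q_rxn = −q_cal = -63.6956 kJ
ΔH = -63.6956 / 0.02248 = -2833 kJ/mol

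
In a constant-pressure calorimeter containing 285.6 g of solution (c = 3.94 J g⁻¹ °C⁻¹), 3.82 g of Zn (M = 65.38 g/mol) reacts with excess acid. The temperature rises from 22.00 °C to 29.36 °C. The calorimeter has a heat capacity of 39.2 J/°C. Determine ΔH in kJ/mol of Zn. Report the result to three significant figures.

ΔH = -147 kJ/mol

|ΔT| = |29.36 − 22.00| = 7.36 °C
|q_surr| = (285.6 × 3.94 + 39.2) × 7.36 = 1164.464 × 7.36 = 8570 J
n(Zn) = 3.82 / 65.38 = 0.05843 mol
Temperature rose, so q_rxn = −|q_surr| = -8.570 kJ
ΔH = q_rxn / n = -146.7 kJ/mol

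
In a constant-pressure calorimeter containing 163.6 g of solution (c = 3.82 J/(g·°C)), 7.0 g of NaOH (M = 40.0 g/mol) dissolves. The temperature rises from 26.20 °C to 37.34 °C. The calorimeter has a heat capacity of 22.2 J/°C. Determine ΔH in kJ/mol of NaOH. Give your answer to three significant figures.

ΔH = -41.2 kJ/mol

|ΔT| = |37.34 − 26.20| = 11.14 °C
|q_surr| = (163.6 × 3.82 + 22.2) × 11.14 = 647.152 × 11.14 = 7209 J
n(NaOH) = 7.0 / 40.0 = 0.1750 mol
Temperature rose, so q_rxn = −|q_surr| = -7.209 kJ
ΔH = q_rxn / n = -41.19 kJ/mol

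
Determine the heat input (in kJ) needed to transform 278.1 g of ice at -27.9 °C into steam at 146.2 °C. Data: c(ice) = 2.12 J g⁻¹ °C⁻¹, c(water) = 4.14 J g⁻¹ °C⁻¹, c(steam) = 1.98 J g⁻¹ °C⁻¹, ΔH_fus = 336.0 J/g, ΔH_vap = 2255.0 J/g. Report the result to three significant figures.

q1 (heat ice -27.9→0.0 °C): 278.1 × 2.12 × 27.9 = 16449 J
q2 (melt at 0 °C): 278.1 × 336.0 = 93442 J
q3 (heat water 0.0→100.0 °C): 278.1 × 4.14 × 100.0 = 115133 J
q4 (vaporize at 100 °C): 278.1 × 2255.0 = 627116 J
q5 (heat steam 100.0→146.2 °C): 278.1 × 1.98 × 46.2 = 25439 J
Total: 16449 + 93442 + 115133 + 627116 + 25439 = 877579 J = 878 kJ

q = 878 kJ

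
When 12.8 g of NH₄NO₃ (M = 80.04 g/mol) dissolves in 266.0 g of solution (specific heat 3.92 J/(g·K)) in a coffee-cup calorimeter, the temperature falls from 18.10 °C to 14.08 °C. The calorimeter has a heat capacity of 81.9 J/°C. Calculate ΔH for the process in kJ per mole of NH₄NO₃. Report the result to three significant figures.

|ΔT| = |14.08 − 18.10| = 4.02 °C
|q_surr| = (266.0 × 3.92 + 81.9) × 4.02 = 1124.62 × 4.02 = 4521 J
n(NH₄NO₃) = 12.8 / 80.04 = 0.1599 mol
Temperature fell, so q_rxn = +|q_surr| = 4.521 kJ
ΔH = q_rxn / n = 28.27 kJ/mol

ΔH = 28.3 kJ/mol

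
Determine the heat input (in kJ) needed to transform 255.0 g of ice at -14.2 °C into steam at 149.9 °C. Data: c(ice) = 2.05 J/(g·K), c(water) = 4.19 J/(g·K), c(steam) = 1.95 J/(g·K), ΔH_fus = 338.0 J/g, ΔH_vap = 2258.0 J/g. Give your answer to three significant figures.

q1 (heat ice -14.2→0.0 °C): 255.0 × 2.05 × 14.2 = 7423 J
q2 (melt at 0 °C): 255.0 × 338.0 = 86190 J
q3 (heat water 0.0→100.0 °C): 255.0 × 4.19 × 100.0 = 106845 J
q4 (vaporize at 100 °C): 255.0 × 2258.0 = 575790 J
q5 (heat steam 100.0→149.9 °C): 255.0 × 1.95 × 49.9 = 24813 J
Total: 7423 + 86190 + 106845 + 575790 + 24813 = 801061 J = 801 kJ

q = 801 kJ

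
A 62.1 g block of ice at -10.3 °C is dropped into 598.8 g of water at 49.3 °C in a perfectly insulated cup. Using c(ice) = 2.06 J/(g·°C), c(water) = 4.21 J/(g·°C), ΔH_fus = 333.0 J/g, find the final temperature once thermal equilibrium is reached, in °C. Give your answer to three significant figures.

Heat to bring ice to 0 °C and melt it: q₁ = 62.1×2.06×10.3 + 62.1×333.0 = 21997 J
Heat the water can supply cooling to 0 °C: 598.8×4.21×49.3 = 124283 J > q₁, so all ice melts.
Energy balance: 598.8×4.21×(49.3 − T) = 21997 + 62.1×4.21×(T − 0)
2520.948(49.3 − T) = 21997 + 261.441 T
124283 − 21997 = 2782.389 T
T = 102286 / 2782.389 = 36.76 °C

T_f = 36.8 °C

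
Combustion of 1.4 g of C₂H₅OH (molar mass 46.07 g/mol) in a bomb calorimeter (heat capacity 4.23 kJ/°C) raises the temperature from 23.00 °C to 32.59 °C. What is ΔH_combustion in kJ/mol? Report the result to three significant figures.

ΔT = 32.59 − 23.00 = 9.59 °C
q_cal = C_cal × ΔT = 4.23 × 9.59 = 40.5657 kJ
n = 1.4 / 46.07 = 0.03039 mol
q_rxn = −q_cal = -40.5657 kJ
ΔH = -40.5657 / 0.03039 = -1334.8 kJ/mol

ΔH = -1330 kJ/mol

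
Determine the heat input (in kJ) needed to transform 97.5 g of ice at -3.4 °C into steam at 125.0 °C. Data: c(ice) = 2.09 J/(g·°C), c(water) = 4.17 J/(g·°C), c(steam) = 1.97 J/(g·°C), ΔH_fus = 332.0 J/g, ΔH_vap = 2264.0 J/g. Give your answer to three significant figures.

q1 (heat ice -3.4→0.0 °C): 97.5 × 2.09 × 3.4 = 693 J
q2 (melt at 0 °C): 97.5 × 332.0 = 32370 J
q3 (heat water 0.0→100.0 °C): 97.5 × 4.17 × 100.0 = 40658 J
q4 (vaporize at 100 °C): 97.5 × 2264.0 = 220740 J
q5 (heat steam 100.0→125.0 °C): 97.5 × 1.97 × 25.0 = 4802 J
Total: 693 + 32370 + 40658 + 220740 + 4802 = 299263 J = 299 kJ

q = 299 kJ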